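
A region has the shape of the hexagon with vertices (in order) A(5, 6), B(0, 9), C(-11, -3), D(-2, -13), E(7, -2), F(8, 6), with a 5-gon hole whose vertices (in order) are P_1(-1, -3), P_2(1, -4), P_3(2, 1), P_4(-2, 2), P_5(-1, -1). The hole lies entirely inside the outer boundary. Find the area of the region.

212

Outer boundary:
Apply the surveyor's formula: 2A = Σ (x_i·y_{i+1} − x_{i+1}·y_i), indices taken mod 6.
Cross-terms: 45, 99, 137, 95, 58, 18  ⇒  Σ = 452
Area = |Σ|/2 = 226.
Hole:
Apply the shoelace formula: 2A = Σ (x_i·y_{i+1} − x_{i+1}·y_i), indices taken mod 5.
Σ = (7) + (9) + (6) + (4) + (2) = 28
Area = |Σ|/2 = 14.
Net area = 226 − 14 = 212.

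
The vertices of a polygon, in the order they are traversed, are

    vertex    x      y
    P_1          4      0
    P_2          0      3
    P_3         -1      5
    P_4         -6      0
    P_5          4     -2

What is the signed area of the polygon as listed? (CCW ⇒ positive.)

32.5

Apply Gauss's area formula: 2A = Σ (x_i·y_{i+1} − x_{i+1}·y_i), indices taken mod 5.
Cross-terms: 12, 3, 30, 12, 8  ⇒  Σ = 65
Signed area = Σ/2 = 32.5 (positive ⇒ counter-clockwise traversal).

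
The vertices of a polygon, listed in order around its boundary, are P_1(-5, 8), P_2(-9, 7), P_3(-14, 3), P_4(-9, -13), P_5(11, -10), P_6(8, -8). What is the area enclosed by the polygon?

Apply the shoelace (surveyor's) formula: 2A = Σ (x_i·y_{i+1} − x_{i+1}·y_i), indices taken mod 6.
Cross-terms: 37, 71, 209, 233, -8, 24  ⇒  Σ = 566
Area = |Σ|/2 = 283.

283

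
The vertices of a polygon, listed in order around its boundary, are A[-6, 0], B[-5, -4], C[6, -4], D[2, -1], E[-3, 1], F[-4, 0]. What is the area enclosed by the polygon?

36.5

Apply the shoelace (surveyor's) formula: 2A = Σ (x_i·y_{i+1} − x_{i+1}·y_i), indices taken mod 6.
Σ = (24) + (44) + (2) + (-1) + (4) + (0) = 73
Area = |Σ|/2 = 36.5.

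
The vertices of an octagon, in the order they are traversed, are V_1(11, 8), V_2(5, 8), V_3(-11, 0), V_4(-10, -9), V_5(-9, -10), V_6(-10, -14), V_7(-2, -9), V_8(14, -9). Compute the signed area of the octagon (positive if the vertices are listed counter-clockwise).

348.5

Apply the surveyor's formula: 2A = Σ (x_i·y_{i+1} − x_{i+1}·y_i), indices taken mod 8.
Σ = (48) + (88) + (99) + (19) + (26) + (62) + (144) + (211) = 697
Signed area = Σ/2 = 348.5 (positive ⇒ counter-clockwise traversal).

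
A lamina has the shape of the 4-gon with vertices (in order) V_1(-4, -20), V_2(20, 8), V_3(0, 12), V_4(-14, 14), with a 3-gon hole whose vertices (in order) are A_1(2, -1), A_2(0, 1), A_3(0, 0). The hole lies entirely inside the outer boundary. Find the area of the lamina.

Outer boundary:
Apply the shoelace (surveyor's) formula: 2A = Σ (x_i·y_{i+1} − x_{i+1}·y_i), indices taken mod 4.
Cross-terms: 368, 240, 168, 336  ⇒  Σ = 1112
Area = |Σ|/2 = 556.
Hole:
Apply Gauss's area formula: 2A = Σ (x_i·y_{i+1} − x_{i+1}·y_i), indices taken mod 3.
A_1→A_2: (2)(1) − (0)(-1) = 2
A_2→A_3: (0)(0) − (0)(1) = 0
A_3→A_1: (0)(-1) − (2)(0) = 0
Σ = 2
Area = |Σ|/2 = 1.
Net area = 556 − 1 = 555.

555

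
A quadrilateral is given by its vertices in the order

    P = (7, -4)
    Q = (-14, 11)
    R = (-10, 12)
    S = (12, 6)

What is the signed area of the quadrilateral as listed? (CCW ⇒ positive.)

-165.5

Σ = (21) + (-58) + (-204) + (-90) = -331
Signed area = Σ/2 = -165.5 (negative ⇒ clockwise traversal).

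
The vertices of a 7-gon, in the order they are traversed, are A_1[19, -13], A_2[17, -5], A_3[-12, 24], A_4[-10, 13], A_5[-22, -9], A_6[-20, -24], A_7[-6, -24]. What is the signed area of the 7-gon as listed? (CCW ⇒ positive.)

Σ = (126) + (348) + (84) + (376) + (348) + (336) + (534) = 2152
Signed area = Σ/2 = 1076 (positive ⇒ counter-clockwise traversal).

1076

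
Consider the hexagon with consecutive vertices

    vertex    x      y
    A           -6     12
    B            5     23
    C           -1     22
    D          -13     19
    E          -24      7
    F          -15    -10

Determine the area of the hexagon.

336

Apply the surveyor's formula: 2A = Σ (x_i·y_{i+1} − x_{i+1}·y_i), indices taken mod 6.
Σ = (-198) + (133) + (267) + (365) + (345) + (-240) = 672
Area = |Σ|/2 = 336.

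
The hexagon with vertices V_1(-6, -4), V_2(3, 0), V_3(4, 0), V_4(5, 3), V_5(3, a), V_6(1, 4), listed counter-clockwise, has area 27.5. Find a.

2

Write out the shoelace sum; only the two edges meeting at V_5 involve a:
2·Area = [(5·a − 3·3) + (3·4 − 1·a)] + 44
       = 4·a + 47 = 55
⇒ a = 2.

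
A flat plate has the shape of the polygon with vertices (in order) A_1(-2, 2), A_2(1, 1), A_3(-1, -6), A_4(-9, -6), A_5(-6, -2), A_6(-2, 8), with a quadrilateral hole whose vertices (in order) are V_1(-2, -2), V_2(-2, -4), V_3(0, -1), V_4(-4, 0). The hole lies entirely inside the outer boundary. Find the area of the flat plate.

52.5

Outer boundary:
Apply the shoelace (surveyor's) formula: 2A = Σ (x_i·y_{i+1} − x_{i+1}·y_i), indices taken mod 6.
Σ = (-4) + (-5) + (-48) + (-18) + (-52) + (12) = -115
Area = |Σ|/2 = 57.5.
Hole:
Σ = (4) + (2) + (-4) + (8) = 10
Area = |Σ|/2 = 5.
Net area = 57.5 − 5 = 52.5.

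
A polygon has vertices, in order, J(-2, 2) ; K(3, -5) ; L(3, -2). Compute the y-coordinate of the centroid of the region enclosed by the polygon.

-5/3

Apply the shoelace formula. First the cross-terms c_i = x_i·y_{i+1} − x_{i+1}·y_i:
  4, 9, 2  ⇒  2A = 15, A = 7.5.
Then Σ (y_i + y_{i+1})·c_i = -75, so ȳ = -75 / (6·7.5) = -5/3.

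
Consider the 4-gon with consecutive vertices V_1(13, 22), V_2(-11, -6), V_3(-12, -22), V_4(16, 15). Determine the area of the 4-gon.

V_1→V_2: (13)(-6) − (-11)(22) = 164
V_2→V_3: (-11)(-22) − (-12)(-6) = 170
V_3→V_4: (-12)(15) − (16)(-22) = 172
V_4→V_1: (16)(22) − (13)(15) = 157
Σ = 663
Area = |Σ|/2 = 331.5.

331.5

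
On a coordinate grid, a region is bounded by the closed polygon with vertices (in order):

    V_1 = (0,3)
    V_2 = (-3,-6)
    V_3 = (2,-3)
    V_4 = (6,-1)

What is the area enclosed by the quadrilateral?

Apply the shoelace (surveyor's) formula: 2A = Σ (x_i·y_{i+1} − x_{i+1}·y_i), indices taken mod 4.
Σ = (9) + (21) + (16) + (18) = 64
Area = |Σ|/2 = 32.

32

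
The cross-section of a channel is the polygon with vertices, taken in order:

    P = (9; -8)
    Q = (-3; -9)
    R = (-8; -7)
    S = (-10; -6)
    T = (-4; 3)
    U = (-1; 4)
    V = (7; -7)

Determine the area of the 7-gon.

129.5

Apply the shoelace (surveyor's) formula: 2A = Σ (x_i·y_{i+1} − x_{i+1}·y_i), indices taken mod 7.
Σ = (-105) + (-51) + (-22) + (-54) + (-13) + (-21) + (7) = -259
Area = |Σ|/2 = 129.5.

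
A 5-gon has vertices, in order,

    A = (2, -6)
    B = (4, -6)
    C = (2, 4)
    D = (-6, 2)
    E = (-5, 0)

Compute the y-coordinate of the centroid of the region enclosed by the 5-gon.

Apply the shoelace (surveyor's) formula. First the cross-terms c_i = x_i·y_{i+1} − x_{i+1}·y_i:
  12, 28, 28, 10, 30  ⇒  2A = 108, A = 54.
Then Σ (y_i + y_{i+1})·c_i = -192, so ȳ = -192 / (6·54) = -16/27.

-16/27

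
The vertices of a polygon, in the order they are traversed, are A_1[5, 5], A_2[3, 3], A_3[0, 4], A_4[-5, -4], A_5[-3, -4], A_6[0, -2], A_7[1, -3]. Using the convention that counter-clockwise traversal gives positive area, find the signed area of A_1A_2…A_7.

Apply Gauss's area formula: 2A = Σ (x_i·y_{i+1} − x_{i+1}·y_i), indices taken mod 7.
A_1→A_2: (5)(3) − (3)(5) = 0
A_2→A_3: (3)(4) − (0)(3) = 12
A_3→A_4: (0)(-4) − (-5)(4) = 20
A_4→A_5: (-5)(-4) − (-3)(-4) = 8
A_5→A_6: (-3)(-2) − (0)(-4) = 6
A_6→A_7: (0)(-3) − (1)(-2) = 2
A_7→A_1: (1)(5) − (5)(-3) = 20
Σ = 68
Signed area = Σ/2 = 34 (positive ⇒ counter-clockwise traversal).

34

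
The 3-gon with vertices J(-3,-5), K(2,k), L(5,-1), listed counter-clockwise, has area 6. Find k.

-4

Write out the shoelace sum; only the two edges meeting at K involve k:
2·Area = [((-3)·k − 2·(-5)) + (2·(-1) − 5·k)] + -28
       = -8·k + -20 = 12
⇒ k = -4.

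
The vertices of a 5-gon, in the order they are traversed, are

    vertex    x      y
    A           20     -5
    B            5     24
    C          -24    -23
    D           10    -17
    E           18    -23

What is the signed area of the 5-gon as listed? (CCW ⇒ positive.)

1025

Apply the shoelace (surveyor's) formula: 2A = Σ (x_i·y_{i+1} − x_{i+1}·y_i), indices taken mod 5.
Σ = (505) + (461) + (638) + (76) + (370) = 2050
Signed area = Σ/2 = 1025 (positive ⇒ counter-clockwise traversal).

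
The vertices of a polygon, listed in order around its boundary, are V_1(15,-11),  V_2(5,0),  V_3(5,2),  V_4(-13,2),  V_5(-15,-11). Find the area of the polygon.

Apply the shoelace formula: 2A = Σ (x_i·y_{i+1} − x_{i+1}·y_i), indices taken mod 5.
V_1→V_2: (15)(0) − (5)(-11) = 55
V_2→V_3: (5)(2) − (5)(0) = 10
V_3→V_4: (5)(2) − (-13)(2) = 36
V_4→V_5: (-13)(-11) − (-15)(2) = 173
V_5→V_1: (-15)(-11) − (15)(-11) = 330
Σ = 604
Area = |Σ|/2 = 302.

302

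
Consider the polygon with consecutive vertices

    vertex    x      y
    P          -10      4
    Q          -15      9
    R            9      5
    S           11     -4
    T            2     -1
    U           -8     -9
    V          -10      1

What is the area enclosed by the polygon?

217

Apply the shoelace (surveyor's) formula: 2A = Σ (x_i·y_{i+1} − x_{i+1}·y_i), indices taken mod 7.
P→Q: (-10)(9) − (-15)(4) = -30
Q→R: (-15)(5) − (9)(9) = -156
R→S: (9)(-4) − (11)(5) = -91
S→T: (11)(-1) − (2)(-4) = -3
T→U: (2)(-9) − (-8)(-1) = -26
U→V: (-8)(1) − (-10)(-9) = -98
V→P: (-10)(4) − (-10)(1) = -30
Σ = -434
Area = |Σ|/2 = 217.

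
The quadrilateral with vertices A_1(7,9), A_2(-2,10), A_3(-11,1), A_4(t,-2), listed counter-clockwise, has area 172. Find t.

14

Write out the shoelace sum; only the two edges meeting at A_4 involve t:
2·Area = [((-11)·(-2) − t·1) + (t·9 − 7·(-2))] + 196
       = 8·t + 232 = 344
⇒ t = 14.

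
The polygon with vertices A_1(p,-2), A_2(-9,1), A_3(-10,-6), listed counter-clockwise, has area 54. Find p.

6

The doubled signed area Σ (x_i y_{i+1} − x_{i+1} y_i) is linear in p.
With p=0 it equals 66; the coefficient of p is 7 (from the two edges through A_1).
So 7·p + 66 = 2·54 = 108 ⇒ p = 6.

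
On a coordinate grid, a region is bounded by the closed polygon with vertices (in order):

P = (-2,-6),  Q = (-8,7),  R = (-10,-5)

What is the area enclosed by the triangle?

49

Σ = (-62) + (110) + (50) = 98
Area = |Σ|/2 = 49.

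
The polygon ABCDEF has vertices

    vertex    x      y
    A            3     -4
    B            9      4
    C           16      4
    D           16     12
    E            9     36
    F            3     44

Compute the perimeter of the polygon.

108

|AB| = √((6)² + (8)²) = √100 = 10
|BC| = √((7)² + (0)²) = √49 = 7
|CD| = √((0)² + (8)²) = √64 = 8
|DE| = √((-7)² + (24)²) = √625 = 25
|EF| = √((-6)² + (8)²) = √100 = 10
|FA| = √((0)² + (-48)²) = √2304 = 48
Perimeter = 10 + 7 + 8 + 25 + 10 + 48 = 108.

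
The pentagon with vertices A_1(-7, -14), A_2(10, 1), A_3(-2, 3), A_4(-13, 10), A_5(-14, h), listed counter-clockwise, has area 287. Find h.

Write out the shoelace sum; only the two edges meeting at A_5 involve h:
2·Area = [((-13)·h − (-14)·10) + ((-14)·(-14) − (-7)·h)] + 184
       = -6·h + 520 = 574
⇒ h = -9.

-9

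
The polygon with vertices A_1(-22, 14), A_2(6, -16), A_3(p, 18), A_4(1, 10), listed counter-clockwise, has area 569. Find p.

21

The doubled signed area Σ (x_i y_{i+1} − x_{i+1} y_i) is linear in p.
With p=0 it equals 592; the coefficient of p is 26 (from the two edges through A_3).
So 26·p + 592 = 2·569 = 1138 ⇒ p = 21.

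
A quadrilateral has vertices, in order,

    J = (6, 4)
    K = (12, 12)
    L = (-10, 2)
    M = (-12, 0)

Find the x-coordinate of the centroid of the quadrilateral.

10/9

Apply the shoelace formula. First the cross-terms c_i = x_i·y_{i+1} − x_{i+1}·y_i:
  24, 144, 24, -48  ⇒  2A = 144, A = 72.
Then Σ (x_i + x_{i+1})·c_i = 480, so x̄ = 480 / (6·72) = 10/9.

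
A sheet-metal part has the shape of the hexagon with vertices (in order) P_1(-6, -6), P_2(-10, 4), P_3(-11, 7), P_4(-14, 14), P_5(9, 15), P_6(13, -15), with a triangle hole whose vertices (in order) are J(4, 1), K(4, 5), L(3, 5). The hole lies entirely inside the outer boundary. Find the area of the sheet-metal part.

498

Outer boundary:
P_1→P_2: (-6)(4) − (-10)(-6) = -84
P_2→P_3: (-10)(7) − (-11)(4) = -26
P_3→P_4: (-11)(14) − (-14)(7) = -56
P_4→P_5: (-14)(15) − (9)(14) = -336
P_5→P_6: (9)(-15) − (13)(15) = -330
P_6→P_1: (13)(-6) − (-6)(-15) = -168
Σ = -1000
Area = |Σ|/2 = 500.
Hole:
Apply the surveyor's formula: 2A = Σ (x_i·y_{i+1} − x_{i+1}·y_i), indices taken mod 3.
Σ = (16) + (5) + (-17) = 4
Area = |Σ|/2 = 2.
Net area = 500 − 2 = 498.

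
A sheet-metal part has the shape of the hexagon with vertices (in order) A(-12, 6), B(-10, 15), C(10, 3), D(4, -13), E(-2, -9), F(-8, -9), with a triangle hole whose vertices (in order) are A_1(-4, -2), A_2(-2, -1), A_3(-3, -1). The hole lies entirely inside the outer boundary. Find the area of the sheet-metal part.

356.5

Outer boundary:
Σ = (-120) + (-180) + (-142) + (-62) + (-54) + (-156) = -714
Area = |Σ|/2 = 357.
Hole:
Apply the shoelace (surveyor's) formula: 2A = Σ (x_i·y_{i+1} − x_{i+1}·y_i), indices taken mod 3.
Σ = (0) + (-1) + (2) = 1
Area = |Σ|/2 = 0.5.
Net area = 357 − 0.5 = 356.5.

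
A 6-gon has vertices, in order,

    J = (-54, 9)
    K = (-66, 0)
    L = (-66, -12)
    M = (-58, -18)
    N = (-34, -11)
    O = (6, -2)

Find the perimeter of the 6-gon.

164

|JK| = √((-12)² + (-9)²) = √225 = 15
|KL| = √((0)² + (-12)²) = √144 = 12
|LM| = √((8)² + (-6)²) = √100 = 10
|MN| = √((24)² + (7)²) = √625 = 25
|NO| = √((40)² + (9)²) = √1681 = 41
|OJ| = √((-60)² + (11)²) = √3721 = 61
Perimeter = 15 + 12 + 10 + 25 + 41 + 61 = 164.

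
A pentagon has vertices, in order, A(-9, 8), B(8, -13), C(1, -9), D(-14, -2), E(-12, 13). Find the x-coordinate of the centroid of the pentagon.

-545/87

Apply the shoelace (surveyor's) formula. First the cross-terms c_i = x_i·y_{i+1} − x_{i+1}·y_i:
  53, -59, -128, -206, 21  ⇒  2A = -319, A = -159.5.
Then Σ (x_i + x_{i+1})·c_i = 5995, so x̄ = 5995 / (6·(-159.5)) = -545/87.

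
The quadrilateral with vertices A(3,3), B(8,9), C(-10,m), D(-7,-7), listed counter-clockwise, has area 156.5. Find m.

10

Write out the shoelace sum; only the two edges meeting at C involve m:
2·Area = [(8·m − (-10)·9) + ((-10)·(-7) − (-7)·m)] + 3
       = 15·m + 163 = 313
⇒ m = 10.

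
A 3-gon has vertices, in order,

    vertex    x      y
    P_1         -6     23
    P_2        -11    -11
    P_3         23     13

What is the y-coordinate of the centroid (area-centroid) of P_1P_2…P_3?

Apply the shoelace formula. First the cross-terms c_i = x_i·y_{i+1} − x_{i+1}·y_i:
  319, 110, 607  ⇒  2A = 1036, A = 518.
Then Σ (y_i + y_{i+1})·c_i = 25900, so ȳ = 25900 / (6·518) = 25/3.

25/3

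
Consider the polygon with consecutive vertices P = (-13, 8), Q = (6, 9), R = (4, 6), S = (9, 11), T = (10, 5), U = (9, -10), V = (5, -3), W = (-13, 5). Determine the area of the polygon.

Σ = (-165) + (0) + (-10) + (-65) + (-145) + (23) + (-14) + (-39) = -415
Area = |Σ|/2 = 207.5.

207.5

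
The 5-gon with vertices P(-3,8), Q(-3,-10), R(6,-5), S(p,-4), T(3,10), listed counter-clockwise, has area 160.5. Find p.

10

Write out the shoelace sum; only the two edges meeting at S involve p:
2·Area = [(6·(-4) − p·(-5)) + (p·10 − 3·(-4))] + 183
       = 15·p + 171 = 321
⇒ p = 10.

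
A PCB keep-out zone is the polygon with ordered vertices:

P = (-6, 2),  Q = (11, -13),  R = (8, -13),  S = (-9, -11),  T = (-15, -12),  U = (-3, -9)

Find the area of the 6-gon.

103

Σ = (56) + (-39) + (-205) + (-57) + (99) + (-60) = -206
Area = |Σ|/2 = 103.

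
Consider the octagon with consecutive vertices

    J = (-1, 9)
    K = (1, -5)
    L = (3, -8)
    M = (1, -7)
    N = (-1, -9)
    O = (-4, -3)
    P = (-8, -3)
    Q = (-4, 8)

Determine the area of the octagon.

Apply the surveyor's formula: 2A = Σ (x_i·y_{i+1} − x_{i+1}·y_i), indices taken mod 8.
Cross-terms: -4, 7, -13, -16, -33, -12, -76, -28  ⇒  Σ = -175
Area = |Σ|/2 = 87.5.

87.5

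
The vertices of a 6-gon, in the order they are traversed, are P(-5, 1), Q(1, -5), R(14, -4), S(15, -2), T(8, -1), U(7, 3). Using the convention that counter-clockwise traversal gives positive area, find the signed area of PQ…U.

Apply Gauss's area formula: 2A = Σ (x_i·y_{i+1} − x_{i+1}·y_i), indices taken mod 6.
Cross-terms: 24, 66, 32, 1, 31, 22  ⇒  Σ = 176
Signed area = Σ/2 = 88 (positive ⇒ counter-clockwise traversal).

88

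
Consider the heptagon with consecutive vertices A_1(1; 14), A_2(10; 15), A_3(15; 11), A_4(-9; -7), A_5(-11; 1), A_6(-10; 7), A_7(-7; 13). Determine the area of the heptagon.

Cross-terms: -125, -115, -6, -86, -67, -81, -111  ⇒  Σ = -591
Area = |Σ|/2 = 295.5.

295.5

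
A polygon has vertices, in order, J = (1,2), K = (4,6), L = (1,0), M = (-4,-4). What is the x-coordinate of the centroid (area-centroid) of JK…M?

Apply Gauss's area formula. First the cross-terms c_i = x_i·y_{i+1} − x_{i+1}·y_i:
  -2, -6, -4, -4  ⇒  2A = -16, A = -8.
Then Σ (x_i + x_{i+1})·c_i = -16, so x̄ = -16 / (6·(-8)) = 1/3.

1/3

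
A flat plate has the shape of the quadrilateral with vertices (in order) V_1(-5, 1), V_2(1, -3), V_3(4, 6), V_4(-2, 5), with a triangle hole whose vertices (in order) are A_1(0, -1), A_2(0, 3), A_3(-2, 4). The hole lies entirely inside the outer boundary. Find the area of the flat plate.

Outer boundary:
Apply the shoelace formula: 2A = Σ (x_i·y_{i+1} − x_{i+1}·y_i), indices taken mod 4.
Cross-terms: 14, 18, 32, 23  ⇒  Σ = 87
Area = |Σ|/2 = 43.5.
Hole:
Apply the shoelace formula: 2A = Σ (x_i·y_{i+1} − x_{i+1}·y_i), indices taken mod 3.
Cross-terms: 0, 6, 2  ⇒  Σ = 8
Area = |Σ|/2 = 4.
Net area = 43.5 − 4 = 39.5.

39.5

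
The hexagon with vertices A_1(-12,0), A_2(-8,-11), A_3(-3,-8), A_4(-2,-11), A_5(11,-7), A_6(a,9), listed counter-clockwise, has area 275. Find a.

4

The doubled signed area Σ (x_i y_{i+1} − x_{i+1} y_i) is linear in a.
With a=0 it equals 522; the coefficient of a is 7 (from the two edges through A_6).
So 7·a + 522 = 2·275 = 550 ⇒ a = 4.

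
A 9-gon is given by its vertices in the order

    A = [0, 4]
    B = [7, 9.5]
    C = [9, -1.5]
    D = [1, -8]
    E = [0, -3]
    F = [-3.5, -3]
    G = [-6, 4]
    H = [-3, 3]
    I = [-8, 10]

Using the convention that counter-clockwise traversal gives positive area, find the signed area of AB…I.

Apply the surveyor's formula: 2A = Σ (x_i·y_{i+1} − x_{i+1}·y_i), indices taken mod 9.
Σ = (-28) + (-96) + (-70.5) + (-3) + (-10.5) + (-32) + (-6) + (-6) + (-32) = -284
Signed area = Σ/2 = -142 (negative ⇒ clockwise traversal).

-142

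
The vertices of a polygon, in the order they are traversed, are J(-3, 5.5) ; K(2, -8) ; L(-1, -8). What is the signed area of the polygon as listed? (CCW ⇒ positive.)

Apply Gauss's area formula: 2A = Σ (x_i·y_{i+1} − x_{i+1}·y_i), indices taken mod 3.
Σ = (13) + (-24) + (-29.5) = -40.5
Signed area = Σ/2 = -20.25 (negative ⇒ clockwise traversal).

-20.25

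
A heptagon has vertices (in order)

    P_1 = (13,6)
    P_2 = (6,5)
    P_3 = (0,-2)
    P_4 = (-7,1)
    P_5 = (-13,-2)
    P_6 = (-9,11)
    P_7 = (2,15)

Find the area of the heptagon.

Apply the shoelace (surveyor's) formula: 2A = Σ (x_i·y_{i+1} − x_{i+1}·y_i), indices taken mod 7.
Cross-terms: 29, -12, -14, 27, -161, -157, -183  ⇒  Σ = -471
Area = |Σ|/2 = 235.5.

235.5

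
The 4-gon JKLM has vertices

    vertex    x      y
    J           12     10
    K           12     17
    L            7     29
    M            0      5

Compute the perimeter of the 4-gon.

58

|JK| = √((0)² + (7)²) = √49 = 7
|KL| = √((-5)² + (12)²) = √169 = 13
|LM| = √((-7)² + (-24)²) = √625 = 25
|MJ| = √((12)² + (5)²) = √169 = 13
Perimeter = 7 + 13 + 25 + 13 = 58.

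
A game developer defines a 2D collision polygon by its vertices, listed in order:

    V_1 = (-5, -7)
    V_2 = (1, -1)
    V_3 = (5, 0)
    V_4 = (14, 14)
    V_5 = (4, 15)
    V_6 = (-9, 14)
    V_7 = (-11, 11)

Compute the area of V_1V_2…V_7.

309.5

Cross-terms: 12, 5, 70, 154, 191, 55, 132  ⇒  Σ = 619
Area = |Σ|/2 = 309.5.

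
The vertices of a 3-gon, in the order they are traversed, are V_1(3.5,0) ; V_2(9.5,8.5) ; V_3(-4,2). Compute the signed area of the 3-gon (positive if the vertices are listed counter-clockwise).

Σ = (29.75) + (53) + (-7) = 75.75
Signed area = Σ/2 = 37.875 (positive ⇒ counter-clockwise traversal).

37.875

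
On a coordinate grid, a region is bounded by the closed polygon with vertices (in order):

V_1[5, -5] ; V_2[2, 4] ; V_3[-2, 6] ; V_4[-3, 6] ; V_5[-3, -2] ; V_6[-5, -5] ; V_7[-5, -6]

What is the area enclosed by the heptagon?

72.5

Σ = (30) + (20) + (6) + (24) + (5) + (5) + (55) = 145
Area = |Σ|/2 = 72.5.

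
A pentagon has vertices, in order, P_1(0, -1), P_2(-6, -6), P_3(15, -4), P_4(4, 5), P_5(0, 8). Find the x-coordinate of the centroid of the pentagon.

Apply Gauss's area formula. First the cross-terms c_i = x_i·y_{i+1} − x_{i+1}·y_i:
  -6, 114, 91, 32, 0  ⇒  2A = 231, A = 115.5.
Then Σ (x_i + x_{i+1})·c_i = 2919, so x̄ = 2919 / (6·115.5) = 139/33.

139/33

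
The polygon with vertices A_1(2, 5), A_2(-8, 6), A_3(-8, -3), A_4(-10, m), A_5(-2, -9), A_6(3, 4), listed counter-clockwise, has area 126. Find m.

Write out the shoelace sum; only the two edges meeting at A_4 involve m:
2·Area = [((-8)·m − (-10)·(-3)) + ((-10)·(-9) − (-2)·m)] + 150
       = -6·m + 210 = 252
⇒ m = -7.

-7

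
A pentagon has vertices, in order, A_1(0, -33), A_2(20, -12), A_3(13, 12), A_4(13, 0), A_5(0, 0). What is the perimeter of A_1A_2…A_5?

|A_1A_2| = √((20)² + (21)²) = √841 = 29
|A_2A_3| = √((-7)² + (24)²) = √625 = 25
|A_3A_4| = √((0)² + (-12)²) = √144 = 12
|A_4A_5| = √((-13)² + (0)²) = √169 = 13
|A_5A_1| = √((0)² + (-33)²) = √1089 = 33
Perimeter = 29 + 25 + 12 + 13 + 33 = 112.

112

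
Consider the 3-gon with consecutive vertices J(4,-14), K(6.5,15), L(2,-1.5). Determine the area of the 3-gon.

44.625

Apply Gauss's area formula: 2A = Σ (x_i·y_{i+1} − x_{i+1}·y_i), indices taken mod 3.
Σ = (151) + (-39.75) + (-22) = 89.25
Area = |Σ|/2 = 44.625.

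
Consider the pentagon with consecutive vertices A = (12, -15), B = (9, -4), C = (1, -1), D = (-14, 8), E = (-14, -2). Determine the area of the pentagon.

Σ = (87) + (-5) + (-6) + (140) + (234) = 450
Area = |Σ|/2 = 225.

225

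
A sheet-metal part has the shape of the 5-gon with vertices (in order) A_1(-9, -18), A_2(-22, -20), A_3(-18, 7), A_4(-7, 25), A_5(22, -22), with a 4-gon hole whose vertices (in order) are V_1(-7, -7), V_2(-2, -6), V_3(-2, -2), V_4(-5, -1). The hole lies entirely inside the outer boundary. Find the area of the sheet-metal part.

Outer boundary:
Apply the surveyor's formula: 2A = Σ (x_i·y_{i+1} − x_{i+1}·y_i), indices taken mod 5.
Σ = (-216) + (-514) + (-401) + (-396) + (-594) = -2121
Area = |Σ|/2 = 1060.5.
Hole:
Apply Gauss's area formula: 2A = Σ (x_i·y_{i+1} − x_{i+1}·y_i), indices taken mod 4.
Cross-terms: 28, -8, -8, 28  ⇒  Σ = 40
Area = |Σ|/2 = 20.
Net area = 1060.5 − 20 = 1040.5.

1040.5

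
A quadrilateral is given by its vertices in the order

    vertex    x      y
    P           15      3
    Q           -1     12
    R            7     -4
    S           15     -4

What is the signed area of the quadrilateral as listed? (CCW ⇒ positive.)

120

Apply Gauss's area formula: 2A = Σ (x_i·y_{i+1} − x_{i+1}·y_i), indices taken mod 4.
Σ = (183) + (-80) + (32) + (105) = 240
Signed area = Σ/2 = 120 (positive ⇒ counter-clockwise traversal).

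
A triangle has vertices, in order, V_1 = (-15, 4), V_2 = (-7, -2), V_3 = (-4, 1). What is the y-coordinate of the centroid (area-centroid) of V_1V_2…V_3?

Apply the shoelace formula. First the cross-terms c_i = x_i·y_{i+1} − x_{i+1}·y_i:
  58, -15, -1  ⇒  2A = 42, A = 21.
Then Σ (y_i + y_{i+1})·c_i = 126, so ȳ = 126 / (6·21) = 1.

1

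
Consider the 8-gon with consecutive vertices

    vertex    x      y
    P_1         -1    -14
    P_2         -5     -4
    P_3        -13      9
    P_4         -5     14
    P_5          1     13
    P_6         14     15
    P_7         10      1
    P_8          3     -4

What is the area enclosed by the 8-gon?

385.5

Apply Gauss's area formula: 2A = Σ (x_i·y_{i+1} − x_{i+1}·y_i), indices taken mod 8.
P_1→P_2: (-1)(-4) − (-5)(-14) = -66
P_2→P_3: (-5)(9) − (-13)(-4) = -97
P_3→P_4: (-13)(14) − (-5)(9) = -137
P_4→P_5: (-5)(13) − (1)(14) = -79
P_5→P_6: (1)(15) − (14)(13) = -167
P_6→P_7: (14)(1) − (10)(15) = -136
P_7→P_8: (10)(-4) − (3)(1) = -43
P_8→P_1: (3)(-14) − (-1)(-4) = -46
Σ = -771
Area = |Σ|/2 = 385.5.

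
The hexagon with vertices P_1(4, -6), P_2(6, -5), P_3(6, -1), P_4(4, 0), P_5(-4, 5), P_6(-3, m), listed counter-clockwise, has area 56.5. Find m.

-2

Write out the shoelace sum; only the two edges meeting at P_6 involve m:
2·Area = [((-4)·m − (-3)·5) + ((-3)·(-6) − 4·m)] + 64
       = -8·m + 97 = 113
⇒ m = -2.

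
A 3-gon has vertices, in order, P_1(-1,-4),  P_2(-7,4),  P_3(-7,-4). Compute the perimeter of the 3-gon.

24

|P_1P_2| = √((-6)² + (8)²) = √100 = 10
|P_2P_3| = √((0)² + (-8)²) = √64 = 8
|P_3P_1| = √((6)² + (0)²) = √36 = 6
Perimeter = 10 + 8 + 6 = 24.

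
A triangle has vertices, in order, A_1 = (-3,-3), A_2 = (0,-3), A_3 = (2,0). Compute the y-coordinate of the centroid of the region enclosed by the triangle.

Apply the shoelace (surveyor's) formula. First the cross-terms c_i = x_i·y_{i+1} − x_{i+1}·y_i:
  9, 6, -6  ⇒  2A = 9, A = 4.5.
Then Σ (y_i + y_{i+1})·c_i = -54, so ȳ = -54 / (6·4.5) = -2.

-2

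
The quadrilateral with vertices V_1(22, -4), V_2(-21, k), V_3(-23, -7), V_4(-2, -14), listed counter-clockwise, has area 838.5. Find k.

22

The doubled signed area Σ (x_i y_{i+1} − x_{i+1} y_i) is linear in k.
With k=0 it equals 687; the coefficient of k is 45 (from the two edges through V_2).
So 45·k + 687 = 2·838.5 = 1677 ⇒ k = 22.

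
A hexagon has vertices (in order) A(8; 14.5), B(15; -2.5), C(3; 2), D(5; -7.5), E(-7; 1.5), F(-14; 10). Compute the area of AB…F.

Apply Gauss's area formula: 2A = Σ (x_i·y_{i+1} − x_{i+1}·y_i), indices taken mod 6.
A→B: (8)(-2.5) − (15)(14.5) = -237.5
B→C: (15)(2) − (3)(-2.5) = 37.5
C→D: (3)(-7.5) − (5)(2) = -32.5
D→E: (5)(1.5) − (-7)(-7.5) = -45
E→F: (-7)(10) − (-14)(1.5) = -49
F→A: (-14)(14.5) − (8)(10) = -283
Σ = -609.5
Area = |Σ|/2 = 304.75.

304.75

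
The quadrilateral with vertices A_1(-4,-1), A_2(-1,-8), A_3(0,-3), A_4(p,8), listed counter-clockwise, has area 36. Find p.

Write out the shoelace sum; only the two edges meeting at A_4 involve p:
2·Area = [(0·8 − p·(-3)) + (p·(-1) − (-4)·8)] + 34
       = 2·p + 66 = 72
⇒ p = 3.

3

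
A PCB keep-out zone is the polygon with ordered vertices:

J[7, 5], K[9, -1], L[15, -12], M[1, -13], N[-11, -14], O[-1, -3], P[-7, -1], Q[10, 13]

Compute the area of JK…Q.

304

Σ = (-52) + (-93) + (-183) + (-157) + (19) + (-20) + (-81) + (-41) = -608
Area = |Σ|/2 = 304.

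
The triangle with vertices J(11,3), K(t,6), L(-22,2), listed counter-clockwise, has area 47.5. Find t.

15

Write out the shoelace sum; only the two edges meeting at K involve t:
2·Area = [(11·6 − t·3) + (t·2 − (-22)·6)] + -88
       = -1·t + 110 = 95
⇒ t = 15.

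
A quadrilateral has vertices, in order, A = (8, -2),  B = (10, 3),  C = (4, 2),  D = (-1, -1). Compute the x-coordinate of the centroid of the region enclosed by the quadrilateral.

Apply the shoelace (surveyor's) formula. First the cross-terms c_i = x_i·y_{i+1} − x_{i+1}·y_i:
  44, 8, -2, 10  ⇒  2A = 60, A = 30.
Then Σ (x_i + x_{i+1})·c_i = 968, so x̄ = 968 / (6·30) = 242/45.

242/45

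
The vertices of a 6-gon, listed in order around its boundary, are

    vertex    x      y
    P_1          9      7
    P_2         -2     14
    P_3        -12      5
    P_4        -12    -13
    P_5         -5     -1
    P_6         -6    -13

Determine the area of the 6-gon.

Apply the surveyor's formula: 2A = Σ (x_i·y_{i+1} − x_{i+1}·y_i), indices taken mod 6.
Σ = (140) + (158) + (216) + (-53) + (59) + (75) = 595
Area = |Σ|/2 = 297.5.

297.5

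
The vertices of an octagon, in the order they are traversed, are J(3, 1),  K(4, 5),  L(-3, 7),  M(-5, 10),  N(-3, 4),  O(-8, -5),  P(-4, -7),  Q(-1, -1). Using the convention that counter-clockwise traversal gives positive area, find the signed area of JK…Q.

Apply the shoelace formula: 2A = Σ (x_i·y_{i+1} − x_{i+1}·y_i), indices taken mod 8.
Cross-terms: 11, 43, 5, 10, 47, 36, -3, 2  ⇒  Σ = 151
Signed area = Σ/2 = 75.5 (positive ⇒ counter-clockwise traversal).

75.5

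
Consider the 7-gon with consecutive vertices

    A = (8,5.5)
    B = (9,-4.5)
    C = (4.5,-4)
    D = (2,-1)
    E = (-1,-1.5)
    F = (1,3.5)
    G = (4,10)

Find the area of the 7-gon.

82.875

Apply the surveyor's formula: 2A = Σ (x_i·y_{i+1} − x_{i+1}·y_i), indices taken mod 7.
Cross-terms: -85.5, -15.75, 3.5, -4, -2, -4, -58  ⇒  Σ = -165.75
Area = |Σ|/2 = 82.875.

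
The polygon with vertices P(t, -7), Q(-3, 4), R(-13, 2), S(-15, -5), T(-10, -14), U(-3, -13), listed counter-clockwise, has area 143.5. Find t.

-6

The doubled signed area Σ (x_i y_{i+1} − x_{i+1} y_i) is linear in t.
With t=0 it equals 389; the coefficient of t is 17 (from the two edges through P).
So 17·t + 389 = 2·143.5 = 287 ⇒ t = -6.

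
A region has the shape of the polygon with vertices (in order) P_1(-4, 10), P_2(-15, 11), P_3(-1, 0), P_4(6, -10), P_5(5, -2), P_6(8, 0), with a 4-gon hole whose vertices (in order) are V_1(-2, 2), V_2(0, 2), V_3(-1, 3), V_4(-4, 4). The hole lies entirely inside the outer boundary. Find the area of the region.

Outer boundary:
Apply the surveyor's formula: 2A = Σ (x_i·y_{i+1} − x_{i+1}·y_i), indices taken mod 6.
P_1→P_2: (-4)(11) − (-15)(10) = 106
P_2→P_3: (-15)(0) − (-1)(11) = 11
P_3→P_4: (-1)(-10) − (6)(0) = 10
P_4→P_5: (6)(-2) − (5)(-10) = 38
P_5→P_6: (5)(0) − (8)(-2) = 16
P_6→P_1: (8)(10) − (-4)(0) = 80
Σ = 261
Area = |Σ|/2 = 130.5.
Hole:
Apply the shoelace (surveyor's) formula: 2A = Σ (x_i·y_{i+1} − x_{i+1}·y_i), indices taken mod 4.
Cross-terms: -4, 2, 8, 0  ⇒  Σ = 6
Area = |Σ|/2 = 3.
Net area = 130.5 − 3 = 127.5.

127.5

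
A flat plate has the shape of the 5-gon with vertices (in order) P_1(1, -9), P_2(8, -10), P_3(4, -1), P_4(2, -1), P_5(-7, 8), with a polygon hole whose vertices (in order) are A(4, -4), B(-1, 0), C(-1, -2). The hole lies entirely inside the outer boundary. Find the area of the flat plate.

Outer boundary:
Apply Gauss's area formula: 2A = Σ (x_i·y_{i+1} − x_{i+1}·y_i), indices taken mod 5.
Σ = (62) + (32) + (-2) + (9) + (55) = 156
Area = |Σ|/2 = 78.
Hole:
Σ = (-4) + (2) + (12) = 10
Area = |Σ|/2 = 5.
Net area = 78 − 5 = 73.

73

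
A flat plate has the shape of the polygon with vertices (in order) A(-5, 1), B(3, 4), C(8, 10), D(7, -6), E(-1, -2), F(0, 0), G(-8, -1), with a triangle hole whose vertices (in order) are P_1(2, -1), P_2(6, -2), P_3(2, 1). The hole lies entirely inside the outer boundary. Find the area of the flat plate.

Outer boundary:
Apply the shoelace formula: 2A = Σ (x_i·y_{i+1} − x_{i+1}·y_i), indices taken mod 7.
Σ = (-23) + (-2) + (-118) + (-20) + (0) + (0) + (-13) = -176
Area = |Σ|/2 = 88.
Hole:
Apply the shoelace (surveyor's) formula: 2A = Σ (x_i·y_{i+1} − x_{i+1}·y_i), indices taken mod 3.
Σ = (2) + (10) + (-4) = 8
Area = |Σ|/2 = 4.
Net area = 88 − 4 = 84.

84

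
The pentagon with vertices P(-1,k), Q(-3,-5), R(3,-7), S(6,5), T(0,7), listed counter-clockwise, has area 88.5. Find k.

10

The doubled signed area Σ (x_i y_{i+1} − x_{i+1} y_i) is linear in k.
With k=0 it equals 147; the coefficient of k is 3 (from the two edges through P).
So 3·k + 147 = 2·88.5 = 177 ⇒ k = 10.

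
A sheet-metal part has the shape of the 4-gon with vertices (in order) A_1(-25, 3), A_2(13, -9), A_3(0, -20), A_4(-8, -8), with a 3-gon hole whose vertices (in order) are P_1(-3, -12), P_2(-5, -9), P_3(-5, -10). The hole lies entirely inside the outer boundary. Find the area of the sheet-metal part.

Outer boundary:
A_1→A_2: (-25)(-9) − (13)(3) = 186
A_2→A_3: (13)(-20) − (0)(-9) = -260
A_3→A_4: (0)(-8) − (-8)(-20) = -160
A_4→A_1: (-8)(3) − (-25)(-8) = -224
Σ = -458
Area = |Σ|/2 = 229.
Hole:
Cross-terms: -33, 5, 30  ⇒  Σ = 2
Area = |Σ|/2 = 1.
Net area = 229 − 1 = 228.

228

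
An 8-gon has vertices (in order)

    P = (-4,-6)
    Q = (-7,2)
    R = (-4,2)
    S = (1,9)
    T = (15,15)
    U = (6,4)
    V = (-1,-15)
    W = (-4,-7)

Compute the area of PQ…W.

Apply the shoelace (surveyor's) formula: 2A = Σ (x_i·y_{i+1} − x_{i+1}·y_i), indices taken mod 8.
Σ = (-50) + (-6) + (-38) + (-120) + (-30) + (-86) + (-53) + (-4) = -387
Area = |Σ|/2 = 193.5.

193.5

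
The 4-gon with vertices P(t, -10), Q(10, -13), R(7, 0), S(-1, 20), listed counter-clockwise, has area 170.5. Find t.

0

The doubled signed area Σ (x_i y_{i+1} − x_{i+1} y_i) is linear in t.
With t=0 it equals 341; the coefficient of t is -33 (from the two edges through P).
So -33·t + 341 = 2·170.5 = 341 ⇒ t = 0.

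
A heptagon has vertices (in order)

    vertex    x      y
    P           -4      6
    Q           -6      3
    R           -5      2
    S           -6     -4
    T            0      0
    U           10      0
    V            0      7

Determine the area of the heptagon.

78.5

P→Q: (-4)(3) − (-6)(6) = 24
Q→R: (-6)(2) − (-5)(3) = 3
R→S: (-5)(-4) − (-6)(2) = 32
S→T: (-6)(0) − (0)(-4) = 0
T→U: (0)(0) − (10)(0) = 0
U→V: (10)(7) − (0)(0) = 70
V→P: (0)(6) − (-4)(7) = 28
Σ = 157
Area = |Σ|/2 = 78.5.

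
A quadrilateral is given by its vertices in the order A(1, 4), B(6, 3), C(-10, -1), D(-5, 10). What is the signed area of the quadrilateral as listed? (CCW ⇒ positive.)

-66

Apply the shoelace formula: 2A = Σ (x_i·y_{i+1} − x_{i+1}·y_i), indices taken mod 4.
Σ = (-21) + (24) + (-105) + (-30) = -132
Signed area = Σ/2 = -66 (negative ⇒ clockwise traversal).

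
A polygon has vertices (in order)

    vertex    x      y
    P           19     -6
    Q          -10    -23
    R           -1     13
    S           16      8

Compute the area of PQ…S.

557

Apply the shoelace formula: 2A = Σ (x_i·y_{i+1} − x_{i+1}·y_i), indices taken mod 4.
Cross-terms: -497, -153, -216, -248  ⇒  Σ = -1114
Area = |Σ|/2 = 557.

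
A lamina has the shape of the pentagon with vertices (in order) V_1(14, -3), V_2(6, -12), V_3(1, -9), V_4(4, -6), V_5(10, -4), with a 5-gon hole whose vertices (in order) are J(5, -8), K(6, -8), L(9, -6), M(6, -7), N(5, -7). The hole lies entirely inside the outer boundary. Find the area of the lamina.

43.5

Outer boundary:
V_1→V_2: (14)(-12) − (6)(-3) = -150
V_2→V_3: (6)(-9) − (1)(-12) = -42
V_3→V_4: (1)(-6) − (4)(-9) = 30
V_4→V_5: (4)(-4) − (10)(-6) = 44
V_5→V_1: (10)(-3) − (14)(-4) = 26
Σ = -92
Area = |Σ|/2 = 46.
Hole:
Apply the shoelace (surveyor's) formula: 2A = Σ (x_i·y_{i+1} − x_{i+1}·y_i), indices taken mod 5.
J→K: (5)(-8) − (6)(-8) = 8
K→L: (6)(-6) − (9)(-8) = 36
L→M: (9)(-7) − (6)(-6) = -27
M→N: (6)(-7) − (5)(-7) = -7
N→J: (5)(-8) − (5)(-7) = -5
Σ = 5
Area = |Σ|/2 = 2.5.
Net area = 46 − 2.5 = 43.5.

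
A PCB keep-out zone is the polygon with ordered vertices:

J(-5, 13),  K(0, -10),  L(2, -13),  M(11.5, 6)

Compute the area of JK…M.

205.5

Apply the shoelace formula: 2A = Σ (x_i·y_{i+1} − x_{i+1}·y_i), indices taken mod 4.
Cross-terms: 50, 20, 161.5, 179.5  ⇒  Σ = 411
Area = |Σ|/2 = 205.5.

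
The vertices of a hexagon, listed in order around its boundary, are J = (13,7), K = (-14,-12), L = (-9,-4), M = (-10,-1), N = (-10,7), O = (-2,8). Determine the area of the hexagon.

202.5

J→K: (13)(-12) − (-14)(7) = -58
K→L: (-14)(-4) − (-9)(-12) = -52
L→M: (-9)(-1) − (-10)(-4) = -31
M→N: (-10)(7) − (-10)(-1) = -80
N→O: (-10)(8) − (-2)(7) = -66
O→J: (-2)(7) − (13)(8) = -118
Σ = -405
Area = |Σ|/2 = 202.5.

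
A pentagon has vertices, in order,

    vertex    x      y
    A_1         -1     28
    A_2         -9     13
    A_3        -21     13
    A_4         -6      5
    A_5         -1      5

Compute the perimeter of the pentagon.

|A_1A_2| = √((-8)² + (-15)²) = √289 = 17
|A_2A_3| = √((-12)² + (0)²) = √144 = 12
|A_3A_4| = √((15)² + (-8)²) = √289 = 17
|A_4A_5| = √((5)² + (0)²) = √25 = 5
|A_5A_1| = √((0)² + (23)²) = √529 = 23
Perimeter = 17 + 12 + 17 + 5 + 23 = 74.

74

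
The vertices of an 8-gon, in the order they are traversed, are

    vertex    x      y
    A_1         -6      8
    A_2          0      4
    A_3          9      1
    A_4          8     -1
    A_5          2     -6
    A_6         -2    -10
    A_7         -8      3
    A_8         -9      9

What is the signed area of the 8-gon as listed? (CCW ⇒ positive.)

Apply the shoelace formula: 2A = Σ (x_i·y_{i+1} − x_{i+1}·y_i), indices taken mod 8.
Cross-terms: -24, -36, -17, -46, -32, -86, -45, -18  ⇒  Σ = -304
Signed area = Σ/2 = -152 (negative ⇒ clockwise traversal).

-152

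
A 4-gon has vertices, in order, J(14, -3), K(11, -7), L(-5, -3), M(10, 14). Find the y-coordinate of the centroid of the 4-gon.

Apply Gauss's area formula. First the cross-terms c_i = x_i·y_{i+1} − x_{i+1}·y_i:
  -65, -68, -40, -226  ⇒  2A = -399, A = -199.5.
Then Σ (y_i + y_{i+1})·c_i = -1596, so ȳ = -1596 / (6·(-199.5)) = 4/3.

4/3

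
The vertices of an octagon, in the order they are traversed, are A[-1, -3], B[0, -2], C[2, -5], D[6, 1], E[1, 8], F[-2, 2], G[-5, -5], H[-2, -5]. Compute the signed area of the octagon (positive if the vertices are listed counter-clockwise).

69.5

Apply Gauss's area formula: 2A = Σ (x_i·y_{i+1} − x_{i+1}·y_i), indices taken mod 8.
Σ = (2) + (4) + (32) + (47) + (18) + (20) + (15) + (1) = 139
Signed area = Σ/2 = 69.5 (positive ⇒ counter-clockwise traversal).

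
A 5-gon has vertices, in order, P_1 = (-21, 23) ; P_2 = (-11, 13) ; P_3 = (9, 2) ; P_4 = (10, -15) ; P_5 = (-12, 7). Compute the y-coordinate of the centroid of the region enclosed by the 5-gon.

180/79

Apply the surveyor's formula. First the cross-terms c_i = x_i·y_{i+1} − x_{i+1}·y_i:
  -20, -139, -155, -110, -129  ⇒  2A = -553, A = -276.5.
Then Σ (y_i + y_{i+1})·c_i = -3780, so ȳ = -3780 / (6·(-276.5)) = 180/79.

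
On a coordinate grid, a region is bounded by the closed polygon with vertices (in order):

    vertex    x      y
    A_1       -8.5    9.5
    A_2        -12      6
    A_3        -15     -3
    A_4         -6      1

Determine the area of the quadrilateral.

Σ = (63) + (126) + (-33) + (-48.5) = 107.5
Area = |Σ|/2 = 53.75.

53.75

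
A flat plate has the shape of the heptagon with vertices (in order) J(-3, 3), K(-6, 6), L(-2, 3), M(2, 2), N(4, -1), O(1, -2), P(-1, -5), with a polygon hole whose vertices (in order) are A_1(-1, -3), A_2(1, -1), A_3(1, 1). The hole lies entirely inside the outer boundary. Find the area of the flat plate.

27

Outer boundary:
Apply the shoelace formula: 2A = Σ (x_i·y_{i+1} − x_{i+1}·y_i), indices taken mod 7.
Σ = (0) + (-6) + (-10) + (-10) + (-7) + (-7) + (-18) = -58
Area = |Σ|/2 = 29.
Hole:
Apply the shoelace (surveyor's) formula: 2A = Σ (x_i·y_{i+1} − x_{i+1}·y_i), indices taken mod 3.
Σ = (4) + (2) + (-2) = 4
Area = |Σ|/2 = 2.
Net area = 29 − 2 = 27.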